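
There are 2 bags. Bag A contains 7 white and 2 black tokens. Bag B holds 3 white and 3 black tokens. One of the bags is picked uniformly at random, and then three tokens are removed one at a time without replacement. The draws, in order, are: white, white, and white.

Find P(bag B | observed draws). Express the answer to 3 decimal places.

The likelihood of the observed sequence under each hypothesis: P(data | bag A) = (7/9)(6/8)(5/7) = 5/12; P(data | bag B) = (3/6)(2/5)(1/4) = 1/20.
The prior-weighted likelihoods are 1/2 · 5/12 = 5/24, 1/2 · 1/20 = 1/40; summing to 7/30.
Hence P(bag B | data) = (1/40) / (7/30) = 3/28.

0.107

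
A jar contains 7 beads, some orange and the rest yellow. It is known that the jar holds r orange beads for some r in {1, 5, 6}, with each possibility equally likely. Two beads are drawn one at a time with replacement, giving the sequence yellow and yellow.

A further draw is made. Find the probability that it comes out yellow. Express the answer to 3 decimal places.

Compute the likelihood of the observed sequence for each case: P(data | r = 1) = (6/7)(6/7) = 36/49; P(data | r = 5) = (2/7)(2/7) = 4/49; P(data | r = 6) = (1/7)(1/7) = 1/49.
Weighting by the prior gives 1/3 · 36/49 = 12/49, 1/3 · 4/49 = 4/147, 1/3 · 1/49 = 1/147; with total 41/147.
The posterior is then P(r = 1 | data) = 36/41, P(r = 5 | data) = 4/41, P(r = 6 | data) = 1/41.
Averaging over the posterior, P(yellow next | data) = (6/7)(36/41) + (2/7)(4/41) + (1/7)(1/41) = 225/287.

0.784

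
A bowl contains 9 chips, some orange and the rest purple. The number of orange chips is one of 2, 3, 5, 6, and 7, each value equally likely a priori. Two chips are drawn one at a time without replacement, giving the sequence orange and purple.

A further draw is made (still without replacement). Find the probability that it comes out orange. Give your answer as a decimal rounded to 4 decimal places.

Under each hypothesis, the probability of the observed sequence is: P(data | r = 2) = (2/9)(7/8) = 7/36; P(data | r = 3) = (3/9)(6/8) = 1/4; P(data | r = 5) = (5/9)(4/8) = 5/18; P(data | r = 6) = (6/9)(3/8) = 1/4; P(data | r = 7) = (7/9)(2/8) = 7/36.
The prior-weighted likelihoods are 1/5 · 7/36 = 7/180, 1/5 · 1/4 = 1/20, 1/5 · 5/18 = 1/18, 1/5 · 1/4 = 1/20, 1/5 · 7/36 = 7/180; with total 7/30.
Dividing through by the total gives posterior P(r = 2 | data) = 1/6, P(r = 3 | data) = 3/14, P(r = 5 | data) = 5/21, P(r = 6 | data) = 3/14, P(r = 7 | data) = 1/6.
So P(orange next | data) = Σ P(orange next | H) P(H | data) = (1/7)(1/6) + (2/7)(3/14) + (4/7)(5/21) + (5/7)(3/14) + (6/7)(1/6) = 76/147.

0.5170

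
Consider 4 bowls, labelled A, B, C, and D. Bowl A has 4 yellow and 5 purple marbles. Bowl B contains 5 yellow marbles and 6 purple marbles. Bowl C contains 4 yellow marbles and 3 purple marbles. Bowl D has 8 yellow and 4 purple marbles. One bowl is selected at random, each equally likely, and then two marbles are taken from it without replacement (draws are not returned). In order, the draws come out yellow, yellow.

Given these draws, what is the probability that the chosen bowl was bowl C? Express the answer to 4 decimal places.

0.2699

Under each hypothesis, the probability of the observed sequence is: P(data | bowl A) = (4/9)(3/8) = 1/6; P(data | bowl B) = (5/11)(4/10) = 2/11; P(data | bowl C) = (4/7)(3/6) = 2/7; P(data | bowl D) = (8/12)(7/11) = 14/33.
The prior-weighted likelihoods are 1/4 · 1/6 = 1/24, 1/4 · 2/11 = 1/22, 1/4 · 2/7 = 1/14, 1/4 · 14/33 = 7/66; these sum to 163/616.
So P(bowl C | data) = (1/14) / (163/616) = 44/163.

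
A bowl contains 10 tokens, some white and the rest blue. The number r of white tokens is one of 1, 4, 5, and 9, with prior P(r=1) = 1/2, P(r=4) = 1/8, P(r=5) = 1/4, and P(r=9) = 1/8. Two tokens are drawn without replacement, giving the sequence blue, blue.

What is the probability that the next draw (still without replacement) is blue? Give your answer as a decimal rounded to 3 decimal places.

0.788

For each hypothesis, P(data | H) works out to: P(data | r = 1) = (9/10)(8/9) = 4/5; P(data | r = 4) = (6/10)(5/9) = 1/3; P(data | r = 5) = (5/10)(4/9) = 2/9; P(data | r = 9) = (1/10)(0/9) = 0.
The prior-weighted likelihoods are 1/2 · 4/5 = 2/5, 1/8 · 1/3 = 1/24, 1/4 · 2/9 = 1/18, 1/8 · 0 = 0; summing to 179/360.
Dividing through by the total gives posterior P(r = 1 | data) = 144/179, P(r = 4 | data) = 15/179, P(r = 5 | data) = 20/179, P(r = 9 | data) = 0.
Averaging over the posterior, P(blue next | data) = (7/8)(144/179) + (1/2)(15/179) + (3/8)(20/179) = 141/179.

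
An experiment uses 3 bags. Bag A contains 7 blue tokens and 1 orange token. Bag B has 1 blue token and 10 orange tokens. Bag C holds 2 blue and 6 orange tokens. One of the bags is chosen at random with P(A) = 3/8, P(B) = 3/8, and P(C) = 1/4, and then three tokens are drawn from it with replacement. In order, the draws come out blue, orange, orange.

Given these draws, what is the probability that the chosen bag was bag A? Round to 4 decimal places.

0.0749

Compute the likelihood of the observed sequence for each case: P(data | bag A) = (7/8)(1/8)(1/8) = 0.013672; P(data | bag B) = (1/11)(10/11)(10/11) = 0.075131; P(data | bag C) = (2/8)(6/8)(6/8) = 0.14062.
Multiplying each by its prior: 3/8 · 0.013672 = 0.005127, 3/8 · 0.075131 = 0.028174, 1/4 · 0.14062 = 0.035156; summing to 0.068458.
Hence P(bag A | data) = (0.005127) / (0.068458) = 0.074892.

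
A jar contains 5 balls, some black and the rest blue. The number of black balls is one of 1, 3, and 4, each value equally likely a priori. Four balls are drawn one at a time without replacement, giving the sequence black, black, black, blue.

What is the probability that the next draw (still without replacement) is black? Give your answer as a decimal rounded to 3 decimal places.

Under each hypothesis, the probability of the observed sequence is: P(data | r = 1) = (1/5)(0/4) = 0; P(data | r = 3) = (3/5)(2/4)(1/3)(2/2) = 1/10; P(data | r = 4) = (4/5)(3/4)(2/3)(1/2) = 1/5.
Weighting by the prior gives 1/3 · 0 = 0, 1/3 · 1/10 = 1/30, 1/3 · 1/5 = 1/15; with total 1/10.
Normalising, the posterior is P(r = 1 | data) = 0, P(r = 3 | data) = 1/3, P(r = 4 | data) = 2/3.
So P(black next | data) = Σ P(black next | H) P(H | data) = (0)(1/3) + (1)(2/3) = 2/3.

0.667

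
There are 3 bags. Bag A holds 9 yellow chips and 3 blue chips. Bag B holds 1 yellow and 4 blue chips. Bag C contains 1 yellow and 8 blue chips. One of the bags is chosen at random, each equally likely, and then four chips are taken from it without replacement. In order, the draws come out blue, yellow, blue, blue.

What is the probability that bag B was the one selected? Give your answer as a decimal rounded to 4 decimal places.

0.6336

Under each hypothesis, the probability of the observed sequence is: P(data | bag A) = (3/12)(9/11)(2/10)(1/9) = 0.0045455; P(data | bag B) = (4/5)(1/4)(3/3)(2/2) = 0.2; P(data | bag C) = (8/9)(1/8)(7/7)(6/6) = 0.11111.
Weighting by the prior gives 1/3 · 0.0045455 = 0.0015152, 1/3 · 0.2 = 0.066667, 1/3 · 0.11111 = 0.037037; these sum to 0.10522.
Therefore the posterior P(bag B | data) = (0.066667) / (0.10522) = 0.6336.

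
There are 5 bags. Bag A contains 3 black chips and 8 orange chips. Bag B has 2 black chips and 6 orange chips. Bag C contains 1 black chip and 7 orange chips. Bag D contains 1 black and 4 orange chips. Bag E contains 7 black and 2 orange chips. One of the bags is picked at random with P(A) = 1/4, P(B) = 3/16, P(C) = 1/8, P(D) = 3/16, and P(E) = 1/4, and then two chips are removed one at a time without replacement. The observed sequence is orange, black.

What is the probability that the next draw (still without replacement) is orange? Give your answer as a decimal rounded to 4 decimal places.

The likelihood of the observed sequence under each hypothesis: P(data | bag A) = (8/11)(3/10) = 0.21818; P(data | bag B) = (6/8)(2/7) = 0.21429; P(data | bag C) = (7/8)(1/7) = 0.125; P(data | bag D) = (4/5)(1/4) = 0.2; P(data | bag E) = (2/9)(7/8) = 0.19444.
Weighting by the prior gives 1/4 · 0.21818 = 0.054545, 3/16 · 0.21429 = 0.040179, 1/8 · 0.125 = 0.015625, 3/16 · 0.2 = 0.0375, 1/4 · 0.19444 = 0.048611; summing to 0.19646.
Dividing through by the total gives posterior P(bag A | data) = 0.27764, P(bag B | data) = 0.20451, P(bag C | data) = 0.079533, P(bag D | data) = 0.19088, P(bag E | data) = 0.24743.
So P(orange next | data) = Σ P(orange next | H) P(H | data) = (7/9)(0.27764) + (5/6)(0.20451) + (1)(0.079533) + (1)(0.19088) + (1/7)(0.24743) = 0.69213.

0.6921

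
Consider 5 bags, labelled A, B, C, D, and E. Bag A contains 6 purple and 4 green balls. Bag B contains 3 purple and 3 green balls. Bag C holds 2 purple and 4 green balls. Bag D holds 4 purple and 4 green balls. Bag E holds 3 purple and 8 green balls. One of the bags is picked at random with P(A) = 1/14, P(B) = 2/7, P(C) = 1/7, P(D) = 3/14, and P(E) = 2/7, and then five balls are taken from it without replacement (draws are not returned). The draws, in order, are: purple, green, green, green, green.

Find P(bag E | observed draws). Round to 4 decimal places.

For each hypothesis, P(data | H) works out to: P(data | bag A) = (6/10)(4/9)(3/8)(2/7)(1/6) = 0.0047619; P(data | bag B) = (3/6)(3/5)(2/4)(1/3)(0/2) = 0; P(data | bag C) = (2/6)(4/5)(3/4)(2/3)(1/2) = 0.066667; P(data | bag D) = (4/8)(4/7)(3/6)(2/5)(1/4) = 0.014286; P(data | bag E) = (3/11)(8/10)(7/9)(6/8)(5/7) = 0.090909.
Weighting by the prior gives 1/14 · 0.0047619 = 0.00034014, 2/7 · 0 = 0, 1/7 · 0.066667 = 0.0095238, 3/14 · 0.014286 = 0.0030612, 2/7 · 0.090909 = 0.025974; with total 0.038899.
Hence P(bag E | data) = (0.025974) / (0.038899) = 0.66773.

0.6677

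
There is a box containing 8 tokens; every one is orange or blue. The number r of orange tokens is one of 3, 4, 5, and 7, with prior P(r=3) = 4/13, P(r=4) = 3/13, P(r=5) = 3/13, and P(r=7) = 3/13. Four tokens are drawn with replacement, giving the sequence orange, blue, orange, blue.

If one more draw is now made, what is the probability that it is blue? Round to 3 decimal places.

0.489

Under each hypothesis, the probability of the observed sequence is: P(data | r = 3) = (3/8)(5/8)(3/8)(5/8) = 0.054932; P(data | r = 4) = (4/8)(4/8)(4/8)(4/8) = 0.0625; P(data | r = 5) = (5/8)(3/8)(5/8)(3/8) = 0.054932; P(data | r = 7) = (7/8)(1/8)(7/8)(1/8) = 0.011963.
The prior-weighted likelihoods are 4/13 · 0.054932 = 0.016902, 3/13 · 0.0625 = 0.014423, 3/13 · 0.054932 = 0.012677, 3/13 · 0.011963 = 0.0027607; with total 0.046762.
The posterior is then P(r = 3 | data) = 0.36145, P(r = 4 | data) = 0.30843, P(r = 5 | data) = 0.27108, P(r = 7 | data) = 0.059036.
So P(blue next | data) = Σ P(blue next | H) P(H | data) = (5/8)(0.36145) + (1/2)(0.30843) + (3/8)(0.27108) + (1/8)(0.059036) = 0.48916.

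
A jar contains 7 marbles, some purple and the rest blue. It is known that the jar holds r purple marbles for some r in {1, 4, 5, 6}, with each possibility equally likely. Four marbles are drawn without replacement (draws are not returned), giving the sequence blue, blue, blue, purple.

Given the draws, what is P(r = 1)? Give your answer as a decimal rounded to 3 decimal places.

0.833

The likelihood of the observed sequence under each hypothesis: P(data | r = 1) = (6/7)(5/6)(4/5)(1/4) = 1/7; P(data | r = 4) = (3/7)(2/6)(1/5)(4/4) = 1/35; P(data | r = 5) = (2/7)(1/6)(0/5) = 0; P(data | r = 6) = (1/7)(0/6) = 0.
Weighting by the prior gives 1/4 · 1/7 = 1/28, 1/4 · 1/35 = 1/140, 1/4 · 0 = 0, 1/4 · 0 = 0; with total 3/70.
Therefore the posterior P(r = 1 | data) = (1/28) / (3/70) = 5/6.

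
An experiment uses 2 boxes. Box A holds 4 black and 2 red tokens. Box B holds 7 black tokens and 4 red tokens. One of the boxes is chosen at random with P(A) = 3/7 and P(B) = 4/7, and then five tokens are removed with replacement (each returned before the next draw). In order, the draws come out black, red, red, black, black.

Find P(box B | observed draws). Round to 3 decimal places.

Compute the likelihood of the observed sequence for each case: P(data | box A) = (4/6)(2/6)(2/6)(4/6)(4/6) = 0.032922; P(data | box B) = (7/11)(4/11)(4/11)(7/11)(7/11) = 0.034076.
Multiplying each by its prior: 3/7 · 0.032922 = 0.014109, 4/7 · 0.034076 = 0.019472; summing to 0.033581.
By Bayes' rule, P(box B | data) = (0.019472) / (0.033581) = 0.57985.

0.580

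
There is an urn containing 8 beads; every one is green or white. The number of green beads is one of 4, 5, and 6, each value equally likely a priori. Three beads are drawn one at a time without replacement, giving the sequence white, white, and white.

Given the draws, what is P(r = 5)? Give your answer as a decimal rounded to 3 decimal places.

The likelihood of the observed sequence under each hypothesis: P(data | r = 4) = (4/8)(3/7)(2/6) = 1/14; P(data | r = 5) = (3/8)(2/7)(1/6) = 1/56; P(data | r = 6) = (2/8)(1/7)(0/6) = 0.
The prior-weighted likelihoods are 1/3 · 1/14 = 1/42, 1/3 · 1/56 = 1/168, 1/3 · 0 = 0; with total 5/168.
So P(r = 5 | data) = (1/168) / (5/168) = 1/5.

0.200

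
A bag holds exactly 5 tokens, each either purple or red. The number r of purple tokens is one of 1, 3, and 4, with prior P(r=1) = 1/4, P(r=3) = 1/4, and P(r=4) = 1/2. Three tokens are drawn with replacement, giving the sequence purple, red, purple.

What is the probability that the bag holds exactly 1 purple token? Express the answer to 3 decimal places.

0.074

Compute the likelihood of the observed sequence for each case: P(data | r = 1) = (1/5)(4/5)(1/5) = 4/125; P(data | r = 3) = (3/5)(2/5)(3/5) = 18/125; P(data | r = 4) = (4/5)(1/5)(4/5) = 16/125.
The prior-weighted likelihoods are 1/4 · 4/125 = 1/125, 1/4 · 18/125 = 9/250, 1/2 · 16/125 = 8/125; with total 27/250.
By Bayes' rule, P(r = 1 | data) = (1/125) / (27/250) = 2/27.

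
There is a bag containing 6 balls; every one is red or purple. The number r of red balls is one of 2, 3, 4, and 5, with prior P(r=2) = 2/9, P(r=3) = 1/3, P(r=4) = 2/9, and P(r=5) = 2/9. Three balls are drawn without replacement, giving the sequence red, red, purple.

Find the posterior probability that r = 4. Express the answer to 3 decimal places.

Compute the likelihood of the observed sequence for each case: P(data | r = 2) = (2/6)(1/5)(4/4) = 1/15; P(data | r = 3) = (3/6)(2/5)(3/4) = 3/20; P(data | r = 4) = (4/6)(3/5)(2/4) = 1/5; P(data | r = 5) = (5/6)(4/5)(1/4) = 1/6.
Weighting by the prior gives 2/9 · 1/15 = 2/135, 1/3 · 3/20 = 1/20, 2/9 · 1/5 = 2/45, 2/9 · 1/6 = 1/27; with total 79/540.
Therefore the posterior P(r = 4 | data) = (2/45) / (79/540) = 24/79.

0.304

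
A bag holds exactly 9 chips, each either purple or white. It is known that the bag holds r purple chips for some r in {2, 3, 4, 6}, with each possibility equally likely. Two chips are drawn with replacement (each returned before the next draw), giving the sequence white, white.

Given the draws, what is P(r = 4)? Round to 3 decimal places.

Compute the likelihood of the observed sequence for each case: P(data | r = 2) = (7/9)(7/9) = 49/81; P(data | r = 3) = (6/9)(6/9) = 4/9; P(data | r = 4) = (5/9)(5/9) = 25/81; P(data | r = 6) = (3/9)(3/9) = 1/9.
The prior-weighted likelihoods are 1/4 · 49/81 = 49/324, 1/4 · 4/9 = 1/9, 1/4 · 25/81 = 25/324, 1/4 · 1/9 = 1/36; summing to 119/324.
Hence P(r = 4 | data) = (25/324) / (119/324) = 25/119.

0.210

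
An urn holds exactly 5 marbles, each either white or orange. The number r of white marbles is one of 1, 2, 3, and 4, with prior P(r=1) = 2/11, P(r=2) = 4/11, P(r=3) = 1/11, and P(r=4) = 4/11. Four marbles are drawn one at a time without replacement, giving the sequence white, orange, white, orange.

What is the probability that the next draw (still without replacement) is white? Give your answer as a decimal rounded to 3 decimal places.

0.200

Under each hypothesis, the probability of the observed sequence is: P(data | r = 1) = (1/5)(4/4)(0/3) = 0; P(data | r = 2) = (2/5)(3/4)(1/3)(2/2) = 1/10; P(data | r = 3) = (3/5)(2/4)(2/3)(1/2) = 1/10; P(data | r = 4) = (4/5)(1/4)(3/3)(0/2) = 0.
Weighting by the prior gives 2/11 · 0 = 0, 4/11 · 1/10 = 2/55, 1/11 · 1/10 = 1/110, 4/11 · 0 = 0; summing to 1/22.
Normalising, the posterior is P(r = 1 | data) = 0, P(r = 2 | data) = 4/5, P(r = 3 | data) = 1/5, P(r = 4 | data) = 0.
The predictive probability is P(white next | data) = (0)(4/5) + (1)(1/5) = 1/5.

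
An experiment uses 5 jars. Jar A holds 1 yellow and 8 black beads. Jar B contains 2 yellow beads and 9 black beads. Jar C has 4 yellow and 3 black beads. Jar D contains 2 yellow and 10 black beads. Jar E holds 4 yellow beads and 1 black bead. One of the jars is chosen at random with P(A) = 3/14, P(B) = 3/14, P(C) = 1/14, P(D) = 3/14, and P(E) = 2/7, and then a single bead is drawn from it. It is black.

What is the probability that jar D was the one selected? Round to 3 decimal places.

0.282

For each hypothesis, P(data | H) works out to: P(data | jar A) = (8/9) = 0.88889; P(data | jar B) = (9/11) = 0.81818; P(data | jar C) = (3/7) = 0.42857; P(data | jar D) = (10/12) = 0.83333; P(data | jar E) = (1/5) = 0.2.
Weighting by the prior gives 3/14 · 0.88889 = 0.19048, 3/14 · 0.81818 = 0.17532, 1/14 · 0.42857 = 0.030612, 3/14 · 0.83333 = 0.17857, 2/7 · 0.2 = 0.057143; summing to 0.63213.
Therefore the posterior P(jar D | data) = (0.17857) / (0.63213) = 0.28249.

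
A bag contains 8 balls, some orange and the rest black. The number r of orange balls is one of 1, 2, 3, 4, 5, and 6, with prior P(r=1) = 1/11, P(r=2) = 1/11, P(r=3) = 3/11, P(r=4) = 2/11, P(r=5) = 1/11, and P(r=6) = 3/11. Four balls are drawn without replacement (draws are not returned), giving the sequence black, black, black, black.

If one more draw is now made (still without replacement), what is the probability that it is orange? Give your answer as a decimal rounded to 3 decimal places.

0.440

Under each hypothesis, the probability of the observed sequence is: P(data | r = 1) = (7/8)(6/7)(5/6)(4/5) = 1/2; P(data | r = 2) = (6/8)(5/7)(4/6)(3/5) = 3/14; P(data | r = 3) = (5/8)(4/7)(3/6)(2/5) = 1/14; P(data | r = 4) = (4/8)(3/7)(2/6)(1/5) = 1/70; P(data | r = 5) = (3/8)(2/7)(1/6)(0/5) = 0; P(data | r = 6) = (2/8)(1/7)(0/6) = 0.
Weighting by the prior gives 1/11 · 1/2 = 1/22, 1/11 · 3/14 = 3/154, 3/11 · 1/14 = 3/154, 2/11 · 1/70 = 1/385, 1/11 · 0 = 0, 3/11 · 0 = 0; with total 67/770.
The posterior is then P(r = 1 | data) = 35/67, P(r = 2 | data) = 15/67, P(r = 3 | data) = 15/67, P(r = 4 | data) = 2/67, P(r = 5 | data) = 0, P(r = 6 | data) = 0.
So P(orange next | data) = Σ P(orange next | H) P(H | data) = (1/4)(35/67) + (1/2)(15/67) + (3/4)(15/67) + (1)(2/67) = 59/134.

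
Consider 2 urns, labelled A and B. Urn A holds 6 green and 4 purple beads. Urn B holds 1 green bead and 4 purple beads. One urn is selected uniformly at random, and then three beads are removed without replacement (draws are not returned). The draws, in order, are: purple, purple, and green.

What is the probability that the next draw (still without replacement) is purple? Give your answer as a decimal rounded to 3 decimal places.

0.762

Compute the likelihood of the observed sequence for each case: P(data | urn A) = (4/10)(3/9)(6/8) = 1/10; P(data | urn B) = (4/5)(3/4)(1/3) = 1/5.
Multiplying each by its prior: 1/2 · 1/10 = 1/20, 1/2 · 1/5 = 1/10; summing to 3/20.
The posterior is then P(urn A | data) = 1/3, P(urn B | data) = 2/3.
So P(purple next | data) = Σ P(purple next | H) P(H | data) = (2/7)(1/3) + (1)(2/3) = 16/21.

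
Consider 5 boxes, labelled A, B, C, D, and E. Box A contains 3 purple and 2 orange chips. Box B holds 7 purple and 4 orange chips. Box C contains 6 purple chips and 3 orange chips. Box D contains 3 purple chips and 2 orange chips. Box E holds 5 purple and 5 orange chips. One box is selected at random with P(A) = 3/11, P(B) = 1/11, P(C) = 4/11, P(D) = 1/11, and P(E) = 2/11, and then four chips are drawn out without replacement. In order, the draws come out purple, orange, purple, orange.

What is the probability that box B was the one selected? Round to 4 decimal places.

0.0740

Compute the likelihood of the observed sequence for each case: P(data | box A) = (3/5)(2/4)(2/3)(1/2) = 0.1; P(data | box B) = (7/11)(4/10)(6/9)(3/8) = 0.063636; P(data | box C) = (6/9)(3/8)(5/7)(2/6) = 0.059524; P(data | box D) = (3/5)(2/4)(2/3)(1/2) = 0.1; P(data | box E) = (5/10)(5/9)(4/8)(4/7) = 0.079365.
The prior-weighted likelihoods are 3/11 · 0.1 = 0.027273, 1/11 · 0.063636 = 0.0057851, 4/11 · 0.059524 = 0.021645, 1/11 · 0.1 = 0.0090909, 2/11 · 0.079365 = 0.01443; with total 0.078224.
Therefore the posterior P(box B | data) = (0.0057851) / (0.078224) = 0.073956.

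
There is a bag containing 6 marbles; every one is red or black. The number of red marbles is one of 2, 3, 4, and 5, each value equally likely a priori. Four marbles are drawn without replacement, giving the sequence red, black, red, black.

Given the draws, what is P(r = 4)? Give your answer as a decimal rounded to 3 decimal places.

Compute the likelihood of the observed sequence for each case: P(data | r = 2) = (2/6)(4/5)(1/4)(3/3) = 1/15; P(data | r = 3) = (3/6)(3/5)(2/4)(2/3) = 1/10; P(data | r = 4) = (4/6)(2/5)(3/4)(1/3) = 1/15; P(data | r = 5) = (5/6)(1/5)(4/4)(0/3) = 0.
Weighting by the prior gives 1/4 · 1/15 = 1/60, 1/4 · 1/10 = 1/40, 1/4 · 1/15 = 1/60, 1/4 · 0 = 0; summing to 7/120.
Therefore the posterior P(r = 4 | data) = (1/60) / (7/120) = 2/7.

0.286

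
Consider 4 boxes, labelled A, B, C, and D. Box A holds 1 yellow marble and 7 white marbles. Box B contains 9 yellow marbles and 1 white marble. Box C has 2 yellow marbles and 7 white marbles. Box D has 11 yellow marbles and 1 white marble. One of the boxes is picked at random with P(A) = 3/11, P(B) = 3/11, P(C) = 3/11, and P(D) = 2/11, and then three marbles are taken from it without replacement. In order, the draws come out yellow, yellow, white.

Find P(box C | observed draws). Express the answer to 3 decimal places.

The likelihood of the observed sequence under each hypothesis: P(data | box A) = (1/8)(0/7) = 0; P(data | box B) = (9/10)(8/9)(1/8) = 1/10; P(data | box C) = (2/9)(1/8)(7/7) = 1/36; P(data | box D) = (11/12)(10/11)(1/10) = 1/12.
The prior-weighted likelihoods are 3/11 · 0 = 0, 3/11 · 1/10 = 3/110, 3/11 · 1/36 = 1/132, 2/11 · 1/12 = 1/66; with total 1/20.
By Bayes' rule, P(box C | data) = (1/132) / (1/20) = 5/33.

0.152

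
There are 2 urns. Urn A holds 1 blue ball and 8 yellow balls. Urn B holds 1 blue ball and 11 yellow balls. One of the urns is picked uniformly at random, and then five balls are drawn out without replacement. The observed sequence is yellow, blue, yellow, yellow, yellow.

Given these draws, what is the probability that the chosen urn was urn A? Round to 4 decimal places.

0.5714

Under each hypothesis, the probability of the observed sequence is: P(data | urn A) = (8/9)(1/8)(7/7)(6/6)(5/5) = 1/9; P(data | urn B) = (11/12)(1/11)(10/10)(9/9)(8/8) = 1/12.
Multiplying each by its prior: 1/2 · 1/9 = 1/18, 1/2 · 1/12 = 1/24; with total 7/72.
So P(urn A | data) = (1/18) / (7/72) = 4/7.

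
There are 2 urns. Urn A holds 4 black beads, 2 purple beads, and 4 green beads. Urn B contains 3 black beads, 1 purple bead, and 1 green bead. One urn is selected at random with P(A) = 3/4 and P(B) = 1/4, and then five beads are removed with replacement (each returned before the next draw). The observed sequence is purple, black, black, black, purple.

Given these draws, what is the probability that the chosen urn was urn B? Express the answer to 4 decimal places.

For each hypothesis, P(data | H) works out to: P(data | urn A) = (2/10)(4/10)(4/10)(4/10)(2/10) = 0.00256; P(data | urn B) = (1/5)(3/5)(3/5)(3/5)(1/5) = 0.00864.
Multiplying each by its prior: 3/4 · 0.00256 = 0.00192, 1/4 · 0.00864 = 0.00216; these sum to 0.00408.
Hence P(urn B | data) = (0.00216) / (0.00408) = 0.52941.

0.5294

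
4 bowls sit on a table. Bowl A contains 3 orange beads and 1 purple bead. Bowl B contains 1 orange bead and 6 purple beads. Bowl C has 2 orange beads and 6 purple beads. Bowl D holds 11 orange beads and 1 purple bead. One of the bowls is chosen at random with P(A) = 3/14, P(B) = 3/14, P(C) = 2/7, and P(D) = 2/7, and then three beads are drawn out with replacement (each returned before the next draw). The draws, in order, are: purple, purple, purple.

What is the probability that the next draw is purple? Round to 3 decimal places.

Under each hypothesis, the probability of the observed sequence is: P(data | bowl A) = (1/4)(1/4)(1/4) = 0.015625; P(data | bowl B) = (6/7)(6/7)(6/7) = 0.62974; P(data | bowl C) = (6/8)(6/8)(6/8) = 0.42188; P(data | bowl D) = (1/12)(1/12)(1/12) = 0.0005787.
Multiplying each by its prior: 3/14 · 0.015625 = 0.0033482, 3/14 · 0.62974 = 0.13494, 2/7 · 0.42188 = 0.12054, 2/7 · 0.0005787 = 0.00016534; these sum to 0.25899.
Normalising, the posterior is P(bowl A | data) = 0.012928, P(bowl B | data) = 0.52103, P(bowl C | data) = 0.4654, P(bowl D | data) = 0.00063841.
So P(purple next | data) = Σ P(purple next | H) P(H | data) = (1/4)(0.012928) + (6/7)(0.52103) + (3/4)(0.4654) + (1/12)(0.00063841) = 0.79894.

0.799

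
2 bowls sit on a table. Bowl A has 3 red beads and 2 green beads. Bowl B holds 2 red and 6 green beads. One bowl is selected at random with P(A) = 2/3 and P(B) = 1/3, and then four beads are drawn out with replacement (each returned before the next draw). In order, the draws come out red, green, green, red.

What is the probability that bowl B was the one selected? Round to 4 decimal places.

0.2338

Compute the likelihood of the observed sequence for each case: P(data | bowl A) = (3/5)(2/5)(2/5)(3/5) = 0.0576; P(data | bowl B) = (2/8)(6/8)(6/8)(2/8) = 0.035156.
Multiplying each by its prior: 2/3 · 0.0576 = 0.0384, 1/3 · 0.035156 = 0.011719; these sum to 0.050119.
Hence P(bowl B | data) = (0.011719) / (0.050119) = 0.23382.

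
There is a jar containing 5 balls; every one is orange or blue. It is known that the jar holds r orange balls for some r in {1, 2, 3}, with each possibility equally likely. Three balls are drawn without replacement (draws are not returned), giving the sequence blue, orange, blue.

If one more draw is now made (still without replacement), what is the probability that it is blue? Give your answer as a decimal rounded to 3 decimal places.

0.600

For each hypothesis, P(data | H) works out to: P(data | r = 1) = (4/5)(1/4)(3/3) = 1/5; P(data | r = 2) = (3/5)(2/4)(2/3) = 1/5; P(data | r = 3) = (2/5)(3/4)(1/3) = 1/10.
The prior-weighted likelihoods are 1/3 · 1/5 = 1/15, 1/3 · 1/5 = 1/15, 1/3 · 1/10 = 1/30; summing to 1/6.
Normalising, the posterior is P(r = 1 | data) = 2/5, P(r = 2 | data) = 2/5, P(r = 3 | data) = 1/5.
So P(blue next | data) = Σ P(blue next | H) P(H | data) = (1)(2/5) + (1/2)(2/5) + (0)(1/5) = 3/5.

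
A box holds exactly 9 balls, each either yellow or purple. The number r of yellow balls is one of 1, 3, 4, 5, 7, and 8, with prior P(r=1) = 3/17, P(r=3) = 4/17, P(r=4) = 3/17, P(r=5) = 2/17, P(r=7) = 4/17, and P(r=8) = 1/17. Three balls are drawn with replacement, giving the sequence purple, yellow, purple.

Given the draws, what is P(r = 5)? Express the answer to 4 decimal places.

The likelihood of the observed sequence under each hypothesis: P(data | r = 1) = (8/9)(1/9)(8/9) = 0.087791; P(data | r = 3) = (6/9)(3/9)(6/9) = 0.14815; P(data | r = 4) = (5/9)(4/9)(5/9) = 0.13717; P(data | r = 5) = (4/9)(5/9)(4/9) = 0.10974; P(data | r = 7) = (2/9)(7/9)(2/9) = 0.038409; P(data | r = 8) = (1/9)(8/9)(1/9) = 0.010974.
The prior-weighted likelihoods are 3/17 · 0.087791 = 0.015493, 4/17 · 0.14815 = 0.034858, 3/17 · 0.13717 = 0.024207, 2/17 · 0.10974 = 0.012911, 4/17 · 0.038409 = 0.0090374, 1/17 · 0.010974 = 0.00064553; summing to 0.097152.
By Bayes' rule, P(r = 5 | data) = (0.012911) / (0.097152) = 0.13289.

0.1329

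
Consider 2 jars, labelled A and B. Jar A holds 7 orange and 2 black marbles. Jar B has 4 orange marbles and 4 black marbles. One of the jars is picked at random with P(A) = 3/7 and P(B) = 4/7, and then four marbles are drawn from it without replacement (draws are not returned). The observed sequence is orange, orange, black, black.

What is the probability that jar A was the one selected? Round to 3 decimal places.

0.196

Under each hypothesis, the probability of the observed sequence is: P(data | jar A) = (7/9)(6/8)(2/7)(1/6) = 0.027778; P(data | jar B) = (4/8)(3/7)(4/6)(3/5) = 0.085714.
Weighting by the prior gives 3/7 · 0.027778 = 0.011905, 4/7 · 0.085714 = 0.04898; summing to 0.060884.
Hence P(jar A | data) = (0.011905) / (0.060884) = 0.19553.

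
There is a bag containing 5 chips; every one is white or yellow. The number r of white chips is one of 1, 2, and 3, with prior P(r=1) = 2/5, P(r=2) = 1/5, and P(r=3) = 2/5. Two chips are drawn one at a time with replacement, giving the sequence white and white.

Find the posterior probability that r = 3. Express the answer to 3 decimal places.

Under each hypothesis, the probability of the observed sequence is: P(data | r = 1) = (1/5)(1/5) = 1/25; P(data | r = 2) = (2/5)(2/5) = 4/25; P(data | r = 3) = (3/5)(3/5) = 9/25.
Multiplying each by its prior: 2/5 · 1/25 = 2/125, 1/5 · 4/25 = 4/125, 2/5 · 9/25 = 18/125; with total 24/125.
So P(r = 3 | data) = (18/125) / (24/125) = 3/4.

0.750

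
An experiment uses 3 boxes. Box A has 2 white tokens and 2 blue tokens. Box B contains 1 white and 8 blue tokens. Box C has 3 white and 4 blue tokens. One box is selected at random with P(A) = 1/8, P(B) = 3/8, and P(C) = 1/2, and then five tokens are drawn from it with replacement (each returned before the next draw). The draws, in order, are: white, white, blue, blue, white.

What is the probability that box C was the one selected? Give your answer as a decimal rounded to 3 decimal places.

0.749

Compute the likelihood of the observed sequence for each case: P(data | box A) = (2/4)(2/4)(2/4)(2/4)(2/4) = 0.03125; P(data | box B) = (1/9)(1/9)(8/9)(8/9)(1/9) = 0.0010838; P(data | box C) = (3/7)(3/7)(4/7)(4/7)(3/7) = 0.025704.
The prior-weighted likelihoods are 1/8 · 0.03125 = 0.0039062, 3/8 · 0.0010838 = 0.00040644, 1/2 · 0.025704 = 0.012852; these sum to 0.017164.
Hence P(box C | data) = (0.012852) / (0.017164) = 0.74874.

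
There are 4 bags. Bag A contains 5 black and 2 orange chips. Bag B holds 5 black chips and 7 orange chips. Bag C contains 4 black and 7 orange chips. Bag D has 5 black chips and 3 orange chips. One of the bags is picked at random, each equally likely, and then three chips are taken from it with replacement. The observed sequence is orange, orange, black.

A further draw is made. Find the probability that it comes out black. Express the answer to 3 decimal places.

0.481

For each hypothesis, P(data | H) works out to: P(data | bag A) = (2/7)(2/7)(5/7) = 0.058309; P(data | bag B) = (7/12)(7/12)(5/12) = 0.14178; P(data | bag C) = (7/11)(7/11)(4/11) = 0.14726; P(data | bag D) = (3/8)(3/8)(5/8) = 0.087891.
Multiplying each by its prior: 1/4 · 0.058309 = 0.014577, 1/4 · 0.14178 = 0.035446, 1/4 · 0.14726 = 0.036814, 1/4 · 0.087891 = 0.021973; with total 0.10881.
The posterior is then P(bag A | data) = 0.13397, P(bag B | data) = 0.32576, P(bag C | data) = 0.33834, P(bag D | data) = 0.20194.
Averaging over the posterior, P(black next | data) = (5/7)(0.13397) + (5/12)(0.32576) + (4/11)(0.33834) + (5/8)(0.20194) = 0.48067.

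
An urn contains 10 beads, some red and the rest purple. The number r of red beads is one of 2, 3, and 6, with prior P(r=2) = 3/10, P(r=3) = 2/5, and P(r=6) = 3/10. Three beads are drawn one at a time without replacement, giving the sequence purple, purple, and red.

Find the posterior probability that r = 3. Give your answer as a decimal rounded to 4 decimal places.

Under each hypothesis, the probability of the observed sequence is: P(data | r = 2) = (8/10)(7/9)(2/8) = 7/45; P(data | r = 3) = (7/10)(6/9)(3/8) = 7/40; P(data | r = 6) = (4/10)(3/9)(6/8) = 1/10.
Multiplying each by its prior: 3/10 · 7/45 = 7/150, 2/5 · 7/40 = 7/100, 3/10 · 1/10 = 3/100; with total 11/75.
So P(r = 3 | data) = (7/100) / (11/75) = 21/44.

0.4773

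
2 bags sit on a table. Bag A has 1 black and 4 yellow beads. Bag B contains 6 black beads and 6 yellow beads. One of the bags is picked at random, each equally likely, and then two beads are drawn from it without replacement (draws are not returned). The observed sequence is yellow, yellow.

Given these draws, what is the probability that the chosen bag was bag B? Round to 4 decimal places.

Compute the likelihood of the observed sequence for each case: P(data | bag A) = (4/5)(3/4) = 3/5; P(data | bag B) = (6/12)(5/11) = 5/22.
Weighting by the prior gives 1/2 · 3/5 = 3/10, 1/2 · 5/22 = 5/44; these sum to 91/220.
By Bayes' rule, P(bag B | data) = (5/44) / (91/220) = 25/91.

0.2747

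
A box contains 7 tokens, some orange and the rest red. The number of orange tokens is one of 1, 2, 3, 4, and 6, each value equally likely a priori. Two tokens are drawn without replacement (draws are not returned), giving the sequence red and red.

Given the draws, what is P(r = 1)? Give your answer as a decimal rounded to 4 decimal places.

0.4412

The likelihood of the observed sequence under each hypothesis: P(data | r = 1) = (6/7)(5/6) = 5/7; P(data | r = 2) = (5/7)(4/6) = 10/21; P(data | r = 3) = (4/7)(3/6) = 2/7; P(data | r = 4) = (3/7)(2/6) = 1/7; P(data | r = 6) = (1/7)(0/6) = 0.
Multiplying each by its prior: 1/5 · 5/7 = 1/7, 1/5 · 10/21 = 2/21, 1/5 · 2/7 = 2/35, 1/5 · 1/7 = 1/35, 1/5 · 0 = 0; summing to 34/105.
By Bayes' rule, P(r = 1 | data) = (1/7) / (34/105) = 15/34.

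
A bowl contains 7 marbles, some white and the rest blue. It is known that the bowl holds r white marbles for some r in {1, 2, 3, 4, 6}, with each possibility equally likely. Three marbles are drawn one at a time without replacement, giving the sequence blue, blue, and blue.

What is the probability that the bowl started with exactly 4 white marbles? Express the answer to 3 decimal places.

0.029

Under each hypothesis, the probability of the observed sequence is: P(data | r = 1) = (6/7)(5/6)(4/5) = 4/7; P(data | r = 2) = (5/7)(4/6)(3/5) = 2/7; P(data | r = 3) = (4/7)(3/6)(2/5) = 4/35; P(data | r = 4) = (3/7)(2/6)(1/5) = 1/35; P(data | r = 6) = (1/7)(0/6) = 0.
Multiplying each by its prior: 1/5 · 4/7 = 4/35, 1/5 · 2/7 = 2/35, 1/5 · 4/35 = 4/175, 1/5 · 1/35 = 1/175, 1/5 · 0 = 0; summing to 1/5.
Therefore the posterior P(r = 4 | data) = (1/175) / (1/5) = 1/35.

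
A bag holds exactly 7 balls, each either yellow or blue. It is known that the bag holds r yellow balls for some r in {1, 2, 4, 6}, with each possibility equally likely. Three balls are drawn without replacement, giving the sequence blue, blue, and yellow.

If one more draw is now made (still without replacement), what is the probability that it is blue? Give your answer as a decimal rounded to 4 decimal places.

The likelihood of the observed sequence under each hypothesis: P(data | r = 1) = (6/7)(5/6)(1/5) = 1/7; P(data | r = 2) = (5/7)(4/6)(2/5) = 4/21; P(data | r = 4) = (3/7)(2/6)(4/5) = 4/35; P(data | r = 6) = (1/7)(0/6) = 0.
Weighting by the prior gives 1/4 · 1/7 = 1/28, 1/4 · 4/21 = 1/21, 1/4 · 4/35 = 1/35, 1/4 · 0 = 0; summing to 47/420.
The posterior is then P(r = 1 | data) = 15/47, P(r = 2 | data) = 20/47, P(r = 4 | data) = 12/47, P(r = 6 | data) = 0.
Averaging over the posterior, P(blue next | data) = (1)(15/47) + (3/4)(20/47) + (1/4)(12/47) = 33/47.

0.7021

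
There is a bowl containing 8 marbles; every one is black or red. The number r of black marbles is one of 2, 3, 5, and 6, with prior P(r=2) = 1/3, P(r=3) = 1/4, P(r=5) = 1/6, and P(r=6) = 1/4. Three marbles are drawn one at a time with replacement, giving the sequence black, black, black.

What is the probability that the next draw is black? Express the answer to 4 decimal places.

Compute the likelihood of the observed sequence for each case: P(data | r = 2) = (2/8)(2/8)(2/8) = 0.015625; P(data | r = 3) = (3/8)(3/8)(3/8) = 0.052734; P(data | r = 5) = (5/8)(5/8)(5/8) = 0.24414; P(data | r = 6) = (6/8)(6/8)(6/8) = 0.42188.
Multiplying each by its prior: 1/3 · 0.015625 = 0.0052083, 1/4 · 0.052734 = 0.013184, 1/6 · 0.24414 = 0.04069, 1/4 · 0.42188 = 0.10547; with total 0.16455.
Normalising, the posterior is P(r = 2 | data) = 0.031652, P(r = 3 | data) = 0.080119, P(r = 5 | data) = 0.24728, P(r = 6 | data) = 0.64095.
So P(black next | data) = Σ P(black next | H) P(H | data) = (1/4)(0.031652) + (3/8)(0.080119) + (5/8)(0.24728) + (3/4)(0.64095) = 0.67322.

0.6732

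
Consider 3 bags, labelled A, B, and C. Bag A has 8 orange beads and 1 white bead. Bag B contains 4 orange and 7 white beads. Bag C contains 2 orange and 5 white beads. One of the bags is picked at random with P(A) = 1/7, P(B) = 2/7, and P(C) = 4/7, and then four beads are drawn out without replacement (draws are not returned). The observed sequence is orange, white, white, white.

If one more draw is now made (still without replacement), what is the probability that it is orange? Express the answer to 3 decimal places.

Under each hypothesis, the probability of the observed sequence is: P(data | bag A) = (8/9)(1/8)(0/7) = 0; P(data | bag B) = (4/11)(7/10)(6/9)(5/8) = 0.10606; P(data | bag C) = (2/7)(5/6)(4/5)(3/4) = 0.14286.
The prior-weighted likelihoods are 1/7 · 0 = 0, 2/7 · 0.10606 = 0.030303, 4/7 · 0.14286 = 0.081633; summing to 0.11194.
Normalising, the posterior is P(bag A | data) = 0, P(bag B | data) = 0.27072, P(bag C | data) = 0.72928.
The predictive probability is P(orange next | data) = (3/7)(0.27072) + (1/3)(0.72928) = 0.35912.

0.359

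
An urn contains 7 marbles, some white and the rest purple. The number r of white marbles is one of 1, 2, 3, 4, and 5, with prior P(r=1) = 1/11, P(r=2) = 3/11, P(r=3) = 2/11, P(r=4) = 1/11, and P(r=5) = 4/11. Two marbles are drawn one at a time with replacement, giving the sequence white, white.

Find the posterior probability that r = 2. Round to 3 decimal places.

The likelihood of the observed sequence under each hypothesis: P(data | r = 1) = (1/7)(1/7) = 1/49; P(data | r = 2) = (2/7)(2/7) = 4/49; P(data | r = 3) = (3/7)(3/7) = 9/49; P(data | r = 4) = (4/7)(4/7) = 16/49; P(data | r = 5) = (5/7)(5/7) = 25/49.
Weighting by the prior gives 1/11 · 1/49 = 1/539, 3/11 · 4/49 = 12/539, 2/11 · 9/49 = 18/539, 1/11 · 16/49 = 16/539, 4/11 · 25/49 = 100/539; with total 3/11.
Hence P(r = 2 | data) = (12/539) / (3/11) = 4/49.

0.082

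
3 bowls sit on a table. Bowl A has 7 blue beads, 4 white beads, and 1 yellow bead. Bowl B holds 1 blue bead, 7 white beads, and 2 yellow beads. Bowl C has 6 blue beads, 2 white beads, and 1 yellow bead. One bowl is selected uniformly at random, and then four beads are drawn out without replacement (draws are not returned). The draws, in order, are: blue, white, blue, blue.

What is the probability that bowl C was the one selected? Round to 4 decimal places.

The likelihood of the observed sequence under each hypothesis: P(data | bowl A) = (7/12)(4/11)(6/10)(5/9) = 0.070707; P(data | bowl B) = (1/10)(7/9)(0/8) = 0; P(data | bowl C) = (6/9)(2/8)(5/7)(4/6) = 0.079365.
Weighting by the prior gives 1/3 · 0.070707 = 0.023569, 1/3 · 0 = 0, 1/3 · 0.079365 = 0.026455; summing to 0.050024.
So P(bowl C | data) = (0.026455) / (0.050024) = 0.52885.

0.5288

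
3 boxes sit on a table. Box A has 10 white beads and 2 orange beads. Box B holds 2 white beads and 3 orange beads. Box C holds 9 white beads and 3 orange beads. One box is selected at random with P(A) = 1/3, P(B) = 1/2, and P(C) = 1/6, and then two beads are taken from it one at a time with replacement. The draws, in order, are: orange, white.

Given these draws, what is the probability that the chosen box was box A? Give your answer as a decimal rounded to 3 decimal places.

0.234

Compute the likelihood of the observed sequence for each case: P(data | box A) = (2/12)(10/12) = 0.13889; P(data | box B) = (3/5)(2/5) = 0.24; P(data | box C) = (3/12)(9/12) = 0.1875.
The prior-weighted likelihoods are 1/3 · 0.13889 = 0.046296, 1/2 · 0.24 = 0.12, 1/6 · 0.1875 = 0.03125; summing to 0.19755.
Therefore the posterior P(box A | data) = (0.046296) / (0.19755) = 0.23436.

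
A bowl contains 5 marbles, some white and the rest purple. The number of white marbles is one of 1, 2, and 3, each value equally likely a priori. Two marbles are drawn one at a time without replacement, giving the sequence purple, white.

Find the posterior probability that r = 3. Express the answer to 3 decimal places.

For each hypothesis, P(data | H) works out to: P(data | r = 1) = (4/5)(1/4) = 1/5; P(data | r = 2) = (3/5)(2/4) = 3/10; P(data | r = 3) = (2/5)(3/4) = 3/10.
Weighting by the prior gives 1/3 · 1/5 = 1/15, 1/3 · 3/10 = 1/10, 1/3 · 3/10 = 1/10; summing to 4/15.
By Bayes' rule, P(r = 3 | data) = (1/10) / (4/15) = 3/8.

0.375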